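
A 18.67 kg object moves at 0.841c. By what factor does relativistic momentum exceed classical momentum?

p_rel = γmv, p_class = mv
Ratio = γ = 1/√(1 - 0.841²) = 1.848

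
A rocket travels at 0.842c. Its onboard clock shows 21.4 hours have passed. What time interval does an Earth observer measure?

Proper time Δt₀ = 21.4 hours
γ = 1/√(1 - 0.842²) = 1.8536
Δt = γΔt₀ = 1.8536 × 21.4 = 39.67 hours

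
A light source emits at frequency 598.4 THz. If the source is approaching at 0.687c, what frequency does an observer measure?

β = v/c = 0.687
(1+β)/(1-β) = 1.687/0.313 = 5.390
Doppler factor = √(5.390) = 2.322
f_obs = 598.4 × 2.322 = 1389 THz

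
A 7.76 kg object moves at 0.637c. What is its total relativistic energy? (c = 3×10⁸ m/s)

γ = 1/√(1 - 0.637²) = 1.2972
mc² = 7.76 × (3×10⁸)² = 6.984×10¹⁷ J
E = γmc² = 1.2972 × 6.984×10¹⁷ = 9.060×10¹⁷ J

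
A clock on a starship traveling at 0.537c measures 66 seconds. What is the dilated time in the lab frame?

Proper time Δt₀ = 66 seconds
γ = 1/√(1 - 0.537²) = 1.1854
Δt = γΔt₀ = 1.1854 × 66 = 78.24 seconds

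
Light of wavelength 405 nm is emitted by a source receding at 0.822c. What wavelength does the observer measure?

β = 0.822
Wavelength Doppler factor = √(1.822/0.178) = √(10.236) = 3.199
λ_obs = 405 × 3.199 = 1296 nm (redshift)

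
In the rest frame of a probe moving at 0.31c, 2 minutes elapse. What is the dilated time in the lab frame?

Proper time Δt₀ = 2 minutes
γ = 1/√(1 - 0.31²) = 1.052
Δt = γΔt₀ = 1.052 × 2 = 2.104 minutes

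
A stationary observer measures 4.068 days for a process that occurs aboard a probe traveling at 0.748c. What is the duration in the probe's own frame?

Dilated time Δt = 4.068 days
γ = 1/√(1 - 0.748²) = 1.5067
Δt₀ = Δt/γ = 4.068/1.5067 = 2.700 days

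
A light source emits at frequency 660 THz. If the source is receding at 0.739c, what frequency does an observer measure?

β = v/c = 0.739
(1-β)/(1+β) = 0.261/1.739 = 0.1501
Doppler factor = √(0.1501) = 0.3874
f_obs = 660 × 0.3874 = 255.7 THz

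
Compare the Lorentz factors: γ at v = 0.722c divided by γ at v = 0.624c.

γ₁ = 1/√(1 - 0.722²) = 1.445
γ₂ = 1/√(1 - 0.624²) = 1.280
γ₁/γ₂ = 1.445/1.280 = 1.129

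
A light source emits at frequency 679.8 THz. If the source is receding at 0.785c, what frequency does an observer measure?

β = v/c = 0.785
(1-β)/(1+β) = 0.215/1.785 = 0.12045
Doppler factor = √(0.12045) = 0.34706
f_obs = 679.8 × 0.34706 = 235.9 THz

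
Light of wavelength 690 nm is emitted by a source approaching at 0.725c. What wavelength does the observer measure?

β = 0.725
Wavelength Doppler factor = √(0.275/1.725) = √(0.15942) = 0.3993
λ_obs = 690 × 0.3993 = 275.5 nm (blueshift)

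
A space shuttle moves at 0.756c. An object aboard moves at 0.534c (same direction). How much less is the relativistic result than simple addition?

Classical: u' + v = 0.534 + 0.756 = 1.29c
Relativistic: u = (0.534 + 0.756)/(1 + 0.403704) = 1.29/1.403704 = 0.9190c
Difference: 1.29 - 0.9190 = 0.3710c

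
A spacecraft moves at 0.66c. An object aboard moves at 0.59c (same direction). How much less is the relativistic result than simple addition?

Classical: u' + v = 0.59 + 0.66 = 1.25c
Relativistic: u = (0.59 + 0.66)/(1 + 0.3894) = 1.25/1.3894 = 0.8997c
Difference: 1.25 - 0.8997 = 0.3503c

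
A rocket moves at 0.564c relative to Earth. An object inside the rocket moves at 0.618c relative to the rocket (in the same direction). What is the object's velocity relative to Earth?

u = (u' + v)/(1 + u'v/c²)
Numerator: 0.618 + 0.564 = 1.182
Denominator: 1 + 0.348552 = 1.348552
u = 1.182/1.348552 = 0.8765c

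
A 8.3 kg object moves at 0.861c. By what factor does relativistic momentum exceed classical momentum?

p_rel = γmv, p_class = mv
Ratio = γ = 1/√(1 - 0.861²) = 1.966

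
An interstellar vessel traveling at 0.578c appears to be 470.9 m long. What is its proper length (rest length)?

Contracted length L = 470.9 m
γ = 1/√(1 - 0.578²) = 1.22543
L₀ = γL = 1.22543 × 470.9 = 577.1 m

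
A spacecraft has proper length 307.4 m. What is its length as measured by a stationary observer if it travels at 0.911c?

Proper length L₀ = 307.4 m
γ = 1/√(1 - 0.911²) = 2.425
L = L₀/γ = 307.4/2.425 = 126.8 m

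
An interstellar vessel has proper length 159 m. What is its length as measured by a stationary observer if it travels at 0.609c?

Proper length L₀ = 159 m
γ = 1/√(1 - 0.609²) = 1.261
L = L₀/γ = 159/1.261 = 126.1 m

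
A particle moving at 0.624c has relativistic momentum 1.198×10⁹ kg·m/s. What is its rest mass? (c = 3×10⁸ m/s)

γ = 1/√(1 - 0.624²) = 1.2797
v = 0.624 × 3×10⁸ = 1.872×10⁸ m/s
m = p/(γv) = 1.198×10⁹/(1.2797 × 1.872×10⁸) = 5.001 kg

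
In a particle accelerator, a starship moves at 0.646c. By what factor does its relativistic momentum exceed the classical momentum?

p_rel = γmv, p_class = mv
Ratio = γ = 1/√(1 - 0.646²)
= 1/√(0.582684) = 1.310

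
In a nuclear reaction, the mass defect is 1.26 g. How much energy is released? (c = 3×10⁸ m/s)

Convert mass defect: Δm = 1.26 g = 0.00126 kg
E = Δm·c² = 0.00126 × (3×10⁸)²
= 0.00126 × 9×10¹⁶ = 1.134×10¹⁴ J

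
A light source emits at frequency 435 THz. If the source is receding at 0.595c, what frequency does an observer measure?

β = v/c = 0.595
(1-β)/(1+β) = 0.405/1.595 = 0.2539
Doppler factor = √(0.2539) = 0.5039
f_obs = 435 × 0.5039 = 219.2 THz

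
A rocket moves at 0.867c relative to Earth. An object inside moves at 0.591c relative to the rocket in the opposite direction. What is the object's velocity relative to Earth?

Object's velocity in rocket frame is u' = -0.591c
u = (u' + v)/(1 + u'v/c²) = (v - 0.591)/(1 - 0.591·v/c²)
Numerator: 0.867 - 0.591 = 0.276
Denominator: 1 - 0.512397 = 0.487603
u = 0.276/0.487603 = 0.5660c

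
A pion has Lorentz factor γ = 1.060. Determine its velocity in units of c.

From γ = 1/√(1 - v²/c²):
1/γ² = 1/1.060² = 0.8900
v²/c² = 1 - 0.8900 = 0.1100
v/c = √(0.1100) = 0.3317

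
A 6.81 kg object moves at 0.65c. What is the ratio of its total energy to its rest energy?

E = γmc², E₀ = mc²
E/E₀ = γ = 1/√(1 - 0.65²) = 1.316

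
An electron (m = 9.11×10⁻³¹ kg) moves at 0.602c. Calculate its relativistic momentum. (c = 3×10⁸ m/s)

γ = 1/√(1 - 0.602²) = 1.252
v = 0.602 × 3×10⁸ = 1.806×10⁸ m/s
p = γmv = 1.252 × 9.11×10⁻³¹ × 1.806×10⁸ = 2.060×10⁻²² kg·m/s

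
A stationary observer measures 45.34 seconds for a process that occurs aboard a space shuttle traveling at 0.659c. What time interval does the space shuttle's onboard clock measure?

Dilated time Δt = 45.34 seconds
γ = 1/√(1 - 0.659²) = 1.3295
Δt₀ = Δt/γ = 45.34/1.3295 = 34.10 seconds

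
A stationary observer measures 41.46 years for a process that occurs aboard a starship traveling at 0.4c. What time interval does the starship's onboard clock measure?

Dilated time Δt = 41.46 years
γ = 1/√(1 - 0.4²) = 1.091
Δt₀ = Δt/γ = 41.46/1.091 = 38.00 years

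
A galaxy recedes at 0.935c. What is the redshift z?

β = 0.935
(1+β)/(1-β) = 1.935/0.065 = 29.77
√(29.77) = 5.456
z = 5.456 - 1 = 4.456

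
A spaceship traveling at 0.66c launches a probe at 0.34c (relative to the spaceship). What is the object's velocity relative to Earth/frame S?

u = (u' + v)/(1 + u'v/c²)
Numerator: 0.34 + 0.66 = 1
Denominator: 1 + 0.2244 = 1.2244
u = 1/1.2244 = 0.8167c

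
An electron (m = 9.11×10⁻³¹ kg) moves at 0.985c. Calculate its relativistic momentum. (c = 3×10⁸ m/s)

γ = 1/√(1 - 0.985²) = 5.795
v = 0.985 × 3×10⁸ = 2.955×10⁸ m/s
p = γmv = 5.795 × 9.11×10⁻³¹ × 2.955×10⁸ = 1.560×10⁻²¹ kg·m/s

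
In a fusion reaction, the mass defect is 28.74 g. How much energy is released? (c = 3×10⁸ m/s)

Convert mass defect: Δm = 28.74 g = 0.02874 kg
E = Δm·c² = 0.02874 × (3×10⁸)²
= 0.02874 × 9×10¹⁶ = 2.587×10¹⁵ J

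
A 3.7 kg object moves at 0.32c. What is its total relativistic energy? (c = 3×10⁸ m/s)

γ = 1/√(1 - 0.32²) = 1.0555
mc² = 3.7 × (3×10⁸)² = 3.330×10¹⁷ J
E = γmc² = 1.0555 × 3.330×10¹⁷ = 3.515×10¹⁷ J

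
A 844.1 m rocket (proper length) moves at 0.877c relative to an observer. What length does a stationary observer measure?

Proper length L₀ = 844.1 m
γ = 1/√(1 - 0.877²) = 2.081
L = L₀/γ = 844.1/2.081 = 405.6 m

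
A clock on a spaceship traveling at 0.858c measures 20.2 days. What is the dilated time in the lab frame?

Proper time Δt₀ = 20.2 days
γ = 1/√(1 - 0.858²) = 1.947
Δt = γΔt₀ = 1.947 × 20.2 = 39.33 days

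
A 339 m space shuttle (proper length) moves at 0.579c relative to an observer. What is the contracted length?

Proper length L₀ = 339 m
γ = 1/√(1 - 0.579²) = 1.2265
L = L₀/γ = 339/1.2265 = 276.4 m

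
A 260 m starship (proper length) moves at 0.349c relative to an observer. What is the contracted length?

Proper length L₀ = 260 m
γ = 1/√(1 - 0.349²) = 1.067
L = L₀/γ = 260/1.067 = 243.7 m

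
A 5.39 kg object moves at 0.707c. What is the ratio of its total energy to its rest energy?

E = γmc², E₀ = mc²
E/E₀ = γ = 1/√(1 - 0.707²) = 1.414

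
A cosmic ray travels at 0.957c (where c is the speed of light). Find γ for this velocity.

v/c = 0.957, so (v/c)² = 0.915849
1 - (v/c)² = 0.084151
γ = 1/√(0.084151) = 3.447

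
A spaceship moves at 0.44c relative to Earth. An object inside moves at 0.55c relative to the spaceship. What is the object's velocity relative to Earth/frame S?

u = (u' + v)/(1 + u'v/c²)
Numerator: 0.55 + 0.44 = 0.99
Denominator: 1 + 0.242 = 1.242
u = 0.99/1.242 = 0.7971c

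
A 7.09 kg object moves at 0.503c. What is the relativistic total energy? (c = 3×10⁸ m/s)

γ = 1/√(1 - 0.503²) = 1.157
mc² = 7.09 × (3×10⁸)² = 6.381×10¹⁷ J
E = γmc² = 1.157 × 6.381×10¹⁷ = 7.383×10¹⁷ J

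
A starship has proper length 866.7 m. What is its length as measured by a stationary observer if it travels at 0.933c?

Proper length L₀ = 866.7 m
γ = 1/√(1 - 0.933²) = 2.779
L = L₀/γ = 866.7/2.779 = 311.9 m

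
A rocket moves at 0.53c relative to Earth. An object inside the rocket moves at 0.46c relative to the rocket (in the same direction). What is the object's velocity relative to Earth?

u = (u' + v)/(1 + u'v/c²)
Numerator: 0.46 + 0.53 = 0.99
Denominator: 1 + 0.2438 = 1.2438
u = 0.99/1.2438 = 0.7959c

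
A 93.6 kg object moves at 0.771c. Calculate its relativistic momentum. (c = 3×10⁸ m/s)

γ = 1/√(1 - 0.771²) = 1.5703
v = 0.771 × 3×10⁸ = 2.313×10⁸ m/s
p = γmv = 1.5703 × 93.6 × 2.313×10⁸ = 3.400×10¹⁰ kg·m/s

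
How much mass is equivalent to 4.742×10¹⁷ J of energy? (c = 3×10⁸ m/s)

From E = mc², we get m = E/c²
c² = (3×10⁸)² = 9×10¹⁶ m²/s²
m = 4.742×10¹⁷ / 9×10¹⁶ = 5.269 kg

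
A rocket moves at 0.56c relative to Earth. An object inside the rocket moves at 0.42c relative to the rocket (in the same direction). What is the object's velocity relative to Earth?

u = (u' + v)/(1 + u'v/c²)
Numerator: 0.42 + 0.56 = 0.98
Denominator: 1 + 0.2352 = 1.2352
u = 0.98/1.2352 = 0.7934c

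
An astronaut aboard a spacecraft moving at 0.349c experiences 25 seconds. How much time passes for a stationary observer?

Proper time Δt₀ = 25 seconds
γ = 1/√(1 - 0.349²) = 1.067
Δt = γΔt₀ = 1.067 × 25 = 26.68 seconds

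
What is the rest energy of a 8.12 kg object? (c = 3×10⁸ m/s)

c² = (3×10⁸)² = 9.000×10¹⁶ m²/s²
E₀ = mc² = 8.12 × 9.000×10¹⁶ = 7.308×10¹⁷ J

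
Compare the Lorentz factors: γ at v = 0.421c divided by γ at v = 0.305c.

γ₁ = 1/√(1 - 0.421²) = 1.102
γ₂ = 1/√(1 - 0.305²) = 1.050
γ₁/γ₂ = 1.102/1.050 = 1.050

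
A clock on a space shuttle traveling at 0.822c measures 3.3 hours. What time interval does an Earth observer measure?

Proper time Δt₀ = 3.3 hours
γ = 1/√(1 - 0.822²) = 1.756
Δt = γΔt₀ = 1.756 × 3.3 = 5.795 hours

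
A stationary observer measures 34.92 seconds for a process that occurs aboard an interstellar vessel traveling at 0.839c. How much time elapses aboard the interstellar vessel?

Dilated time Δt = 34.92 seconds
γ = 1/√(1 - 0.839²) = 1.838
Δt₀ = Δt/γ = 34.92/1.838 = 19.00 seconds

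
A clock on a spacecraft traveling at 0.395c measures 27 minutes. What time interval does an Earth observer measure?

Proper time Δt₀ = 27 minutes
γ = 1/√(1 - 0.395²) = 1.0885
Δt = γΔt₀ = 1.0885 × 27 = 29.39 minutes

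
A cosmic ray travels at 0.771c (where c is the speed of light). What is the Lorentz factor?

v/c = 0.771, so (v/c)² = 0.594441
1 - (v/c)² = 0.405559
γ = 1/√(0.405559) = 1.570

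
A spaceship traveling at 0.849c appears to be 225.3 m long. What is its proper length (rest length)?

Contracted length L = 225.3 m
γ = 1/√(1 - 0.849²) = 1.8925
L₀ = γL = 1.8925 × 225.3 = 426.4 m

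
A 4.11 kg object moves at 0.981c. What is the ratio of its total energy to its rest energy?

E = γmc², E₀ = mc²
E/E₀ = γ = 1/√(1 - 0.981²) = 5.154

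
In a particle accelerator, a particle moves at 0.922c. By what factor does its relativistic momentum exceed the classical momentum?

p_rel = γmv, p_class = mv
Ratio = γ = 1/√(1 - 0.922²)
= 1/√(0.149916) = 2.583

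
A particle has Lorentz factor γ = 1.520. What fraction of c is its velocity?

From γ = 1/√(1 - v²/c²):
1/γ² = 1/1.520² = 0.4328
v²/c² = 1 - 0.4328 = 0.5672
v/c = √(0.5672) = 0.7531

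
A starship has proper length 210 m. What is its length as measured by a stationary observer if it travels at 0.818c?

Proper length L₀ = 210 m
γ = 1/√(1 - 0.818²) = 1.738
L = L₀/γ = 210/1.738 = 120.8 m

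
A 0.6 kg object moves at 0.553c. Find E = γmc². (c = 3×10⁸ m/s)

γ = 1/√(1 - 0.553²) = 1.2002
mc² = 0.6 × (3×10⁸)² = 5.400×10¹⁶ J
E = γmc² = 1.2002 × 5.400×10¹⁶ = 6.481×10¹⁶ J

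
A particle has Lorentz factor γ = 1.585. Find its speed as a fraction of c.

From γ = 1/√(1 - v²/c²):
1/γ² = 1/1.585² = 0.39805
v²/c² = 1 - 0.39805 = 0.60195
v/c = √(0.60195) = 0.7759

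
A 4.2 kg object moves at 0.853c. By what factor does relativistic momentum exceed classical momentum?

p_rel = γmv, p_class = mv
Ratio = γ = 1/√(1 - 0.853²) = 1.916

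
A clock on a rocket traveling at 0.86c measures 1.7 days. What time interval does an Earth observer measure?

Proper time Δt₀ = 1.7 days
γ = 1/√(1 - 0.86²) = 1.9597
Δt = γΔt₀ = 1.9597 × 1.7 = 3.331 days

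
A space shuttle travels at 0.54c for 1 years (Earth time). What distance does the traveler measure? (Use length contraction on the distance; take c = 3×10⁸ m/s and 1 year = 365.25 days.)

Earth distance: d = v × t = 0.54c × 1 yr = 5.112×10¹⁵ m
γ = 1.188
d' = d/γ = 5.112×10¹⁵/1.188 = 4.303×10¹⁵ m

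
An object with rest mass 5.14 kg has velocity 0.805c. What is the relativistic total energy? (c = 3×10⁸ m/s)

γ = 1/√(1 - 0.805²) = 1.68556
mc² = 5.14 × (3×10⁸)² = 4.626×10¹⁷ J
E = γmc² = 1.68556 × 4.626×10¹⁷ = 7.797×10¹⁷ J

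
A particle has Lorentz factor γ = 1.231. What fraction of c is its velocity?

From γ = 1/√(1 - v²/c²):
1/γ² = 1/1.231² = 0.6599
v²/c² = 1 - 0.6599 = 0.3401
v/c = √(0.3401) = 0.5832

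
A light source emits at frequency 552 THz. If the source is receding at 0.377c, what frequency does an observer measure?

β = v/c = 0.377
(1-β)/(1+β) = 0.623/1.377 = 0.4524
Doppler factor = √(0.4524) = 0.6726
f_obs = 552 × 0.6726 = 371.3 THz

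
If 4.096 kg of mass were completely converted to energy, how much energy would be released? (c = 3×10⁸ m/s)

Using E = mc²:
c² = (3×10⁸)² = 9×10¹⁶ m²/s²
E = 4.096 × 9×10¹⁶ = 3.686×10¹⁷ J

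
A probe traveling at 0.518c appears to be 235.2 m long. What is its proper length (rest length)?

Contracted length L = 235.2 m
γ = 1/√(1 - 0.518²) = 1.1691
L₀ = γL = 1.1691 × 235.2 = 275.0 m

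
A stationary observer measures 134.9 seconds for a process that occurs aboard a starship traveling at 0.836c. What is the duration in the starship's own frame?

Dilated time Δt = 134.9 seconds
γ = 1/√(1 - 0.836²) = 1.8224
Δt₀ = Δt/γ = 134.9/1.8224 = 74.02 seconds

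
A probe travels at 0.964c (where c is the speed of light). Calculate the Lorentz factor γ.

v/c = 0.964, so (v/c)² = 0.929296
1 - (v/c)² = 0.070704
γ = 1/√(0.070704) = 3.761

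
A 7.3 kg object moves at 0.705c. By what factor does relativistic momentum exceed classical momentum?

p_rel = γmv, p_class = mv
Ratio = γ = 1/√(1 - 0.705²) = 1.410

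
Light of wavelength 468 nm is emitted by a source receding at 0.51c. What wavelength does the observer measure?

β = 0.51
Wavelength Doppler factor = √(1.51/0.49) = √(3.08163) = 1.7555
λ_obs = 468 × 1.7555 = 821.6 nm (redshift)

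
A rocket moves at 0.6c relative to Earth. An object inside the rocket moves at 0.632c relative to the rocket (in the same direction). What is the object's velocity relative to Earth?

u = (u' + v)/(1 + u'v/c²)
Numerator: 0.632 + 0.6 = 1.232
Denominator: 1 + 0.3792 = 1.3792
u = 1.232/1.3792 = 0.8933c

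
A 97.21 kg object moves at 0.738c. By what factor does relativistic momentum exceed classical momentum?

p_rel = γmv, p_class = mv
Ratio = γ = 1/√(1 - 0.738²) = 1.482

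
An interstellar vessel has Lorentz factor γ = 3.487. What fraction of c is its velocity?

From γ = 1/√(1 - v²/c²):
1/γ² = 1/3.487² = 0.08224
v²/c² = 1 - 0.08224 = 0.9178
v/c = √(0.9178) = 0.9580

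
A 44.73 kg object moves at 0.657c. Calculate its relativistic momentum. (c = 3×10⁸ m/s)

γ = 1/√(1 - 0.657²) = 1.326
v = 0.657 × 3×10⁸ = 1.971×10⁸ m/s
p = γmv = 1.326 × 44.73 × 1.971×10⁸ = 1.169×10¹⁰ kg·m/s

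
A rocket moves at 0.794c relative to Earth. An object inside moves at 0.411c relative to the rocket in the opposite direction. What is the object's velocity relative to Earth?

Object's velocity in rocket frame is u' = -0.411c
u = (u' + v)/(1 + u'v/c²) = (v - 0.411)/(1 - 0.411·v/c²)
Numerator: 0.794 - 0.411 = 0.383
Denominator: 1 - 0.326334 = 0.673666
u = 0.383/0.673666 = 0.5685c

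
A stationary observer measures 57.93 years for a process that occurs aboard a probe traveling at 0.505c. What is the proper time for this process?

Dilated time Δt = 57.93 years
γ = 1/√(1 - 0.505²) = 1.1586
Δt₀ = Δt/γ = 57.93/1.1586 = 50.00 years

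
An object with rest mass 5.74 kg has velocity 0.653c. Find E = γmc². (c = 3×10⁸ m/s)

γ = 1/√(1 - 0.653²) = 1.3204
mc² = 5.74 × (3×10⁸)² = 5.166×10¹⁷ J
E = γmc² = 1.3204 × 5.166×10¹⁷ = 6.821×10¹⁷ J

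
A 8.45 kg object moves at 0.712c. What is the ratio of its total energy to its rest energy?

E = γmc², E₀ = mc²
E/E₀ = γ = 1/√(1 - 0.712²) = 1.424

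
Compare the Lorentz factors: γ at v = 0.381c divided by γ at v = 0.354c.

γ₁ = 1/√(1 - 0.381²) = 1.082
γ₂ = 1/√(1 - 0.354²) = 1.069
γ₁/γ₂ = 1.082/1.069 = 1.012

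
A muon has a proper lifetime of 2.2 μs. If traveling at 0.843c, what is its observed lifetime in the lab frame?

Proper lifetime τ₀ = 2.2 μs
γ = 1/√(1 - 0.843²) = 1.859
τ = γτ₀ = 1.859 × 2.2 μs = 4.090 μs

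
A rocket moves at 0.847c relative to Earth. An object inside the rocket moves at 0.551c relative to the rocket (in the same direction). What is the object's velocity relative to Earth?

u = (u' + v)/(1 + u'v/c²)
Numerator: 0.551 + 0.847 = 1.398
Denominator: 1 + 0.466697 = 1.466697
u = 1.398/1.466697 = 0.9532c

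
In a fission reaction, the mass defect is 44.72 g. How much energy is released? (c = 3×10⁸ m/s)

Convert mass defect: Δm = 44.72 g = 0.04472 kg
E = Δm·c² = 0.04472 × (3×10⁸)²
= 0.04472 × 9×10¹⁶ = 4.025×10¹⁵ J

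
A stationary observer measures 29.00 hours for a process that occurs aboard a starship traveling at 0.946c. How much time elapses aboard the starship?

Dilated time Δt = 29.00 hours
γ = 1/√(1 - 0.946²) = 3.0848
Δt₀ = Δt/γ = 29.00/3.0848 = 9.401 hours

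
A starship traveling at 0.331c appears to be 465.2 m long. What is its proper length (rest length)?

Contracted length L = 465.2 m
γ = 1/√(1 - 0.331²) = 1.0597
L₀ = γL = 1.0597 × 465.2 = 493.0 m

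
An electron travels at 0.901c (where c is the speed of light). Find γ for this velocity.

v/c = 0.901, so (v/c)² = 0.811801
1 - (v/c)² = 0.188199
γ = 1/√(0.188199) = 2.305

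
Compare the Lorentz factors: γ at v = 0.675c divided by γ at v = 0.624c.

γ₁ = 1/√(1 - 0.675²) = 1.355
γ₂ = 1/√(1 - 0.624²) = 1.280
γ₁/γ₂ = 1.355/1.280 = 1.059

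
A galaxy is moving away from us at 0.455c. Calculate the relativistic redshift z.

β = 0.455
(1+β)/(1-β) = 1.455/0.545 = 2.6697
√(2.6697) = 1.6339
z = 1.6339 - 1 = 0.6339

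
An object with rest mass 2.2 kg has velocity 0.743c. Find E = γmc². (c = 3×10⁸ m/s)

γ = 1/√(1 - 0.743²) = 1.494
mc² = 2.2 × (3×10⁸)² = 1.980×10¹⁷ J
E = γmc² = 1.494 × 1.980×10¹⁷ = 2.958×10¹⁷ J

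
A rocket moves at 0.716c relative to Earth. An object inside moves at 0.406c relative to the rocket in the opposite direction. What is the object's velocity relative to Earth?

Object's velocity in rocket frame is u' = -0.406c
u = (u' + v)/(1 + u'v/c²) = (v - 0.406)/(1 - 0.406·v/c²)
Numerator: 0.716 - 0.406 = 0.31
Denominator: 1 - 0.290696 = 0.709304
u = 0.31/0.709304 = 0.4370c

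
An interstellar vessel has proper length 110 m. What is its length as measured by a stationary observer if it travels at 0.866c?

Proper length L₀ = 110 m
γ = 1/√(1 - 0.866²) = 2.000
L = L₀/γ = 110/2.000 = 55.00 m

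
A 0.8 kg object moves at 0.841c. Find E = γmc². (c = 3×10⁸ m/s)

γ = 1/√(1 - 0.841²) = 1.848
mc² = 0.8 × (3×10⁸)² = 7.200×10¹⁶ J
E = γmc² = 1.848 × 7.200×10¹⁶ = 1.331×10¹⁷ J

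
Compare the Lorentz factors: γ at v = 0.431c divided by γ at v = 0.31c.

γ₁ = 1/√(1 - 0.431²) = 1.1082
γ₂ = 1/√(1 - 0.31²) = 1.0518
γ₁/γ₂ = 1.1082/1.0518 = 1.054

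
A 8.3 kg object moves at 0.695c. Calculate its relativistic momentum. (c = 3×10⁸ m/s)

γ = 1/√(1 - 0.695²) = 1.391
v = 0.695 × 3×10⁸ = 2.085×10⁸ m/s
p = γmv = 1.391 × 8.3 × 2.085×10⁸ = 2.407×10⁹ kg·m/s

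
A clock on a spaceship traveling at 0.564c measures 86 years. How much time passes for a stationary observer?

Proper time Δt₀ = 86 years
γ = 1/√(1 - 0.564²) = 1.211
Δt = γΔt₀ = 1.211 × 86 = 104.1 years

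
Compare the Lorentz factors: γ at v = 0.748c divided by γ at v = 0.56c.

γ₁ = 1/√(1 - 0.748²) = 1.5067
γ₂ = 1/√(1 - 0.56²) = 1.2070
γ₁/γ₂ = 1.5067/1.2070 = 1.248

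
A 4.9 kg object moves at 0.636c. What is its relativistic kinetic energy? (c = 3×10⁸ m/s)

γ = 1/√(1 - 0.636²) = 1.2959
γ - 1 = 0.2959
KE = (γ-1)mc² = 0.2959 × 4.9 × (3×10⁸)² = 1.305×10¹⁷ J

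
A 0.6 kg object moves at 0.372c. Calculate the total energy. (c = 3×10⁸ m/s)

γ = 1/√(1 - 0.372²) = 1.07732
mc² = 0.6 × (3×10⁸)² = 5.400×10¹⁶ J
E = γmc² = 1.07732 × 5.400×10¹⁶ = 5.818×10¹⁶ J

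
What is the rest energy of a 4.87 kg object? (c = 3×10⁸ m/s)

c² = (3×10⁸)² = 9.000×10¹⁶ m²/s²
E₀ = mc² = 4.87 × 9.000×10¹⁶ = 4.383×10¹⁷ J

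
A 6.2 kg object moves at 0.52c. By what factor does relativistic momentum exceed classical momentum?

p_rel = γmv, p_class = mv
Ratio = γ = 1/√(1 - 0.52²) = 1.171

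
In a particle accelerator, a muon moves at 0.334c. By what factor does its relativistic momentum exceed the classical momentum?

p_rel = γmv, p_class = mv
Ratio = γ = 1/√(1 - 0.334²)
= 1/√(0.888444) = 1.061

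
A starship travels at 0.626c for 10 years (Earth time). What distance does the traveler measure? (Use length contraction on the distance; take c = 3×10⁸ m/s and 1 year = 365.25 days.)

Earth distance: d = v × t = 0.626c × 10 yr = 5.9265×10¹⁶ m
γ = 1.2823
d' = d/γ = 5.9265×10¹⁶/1.2823 = 4.622×10¹⁶ m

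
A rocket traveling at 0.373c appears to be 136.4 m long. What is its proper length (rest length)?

Contracted length L = 136.4 m
γ = 1/√(1 - 0.373²) = 1.078
L₀ = γL = 1.078 × 136.4 = 147.0 m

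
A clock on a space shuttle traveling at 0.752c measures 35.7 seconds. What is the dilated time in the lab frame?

Proper time Δt₀ = 35.7 seconds
γ = 1/√(1 - 0.752²) = 1.517
Δt = γΔt₀ = 1.517 × 35.7 = 54.16 seconds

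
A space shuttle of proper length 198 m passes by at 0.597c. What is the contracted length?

Proper length L₀ = 198 m
γ = 1/√(1 - 0.597²) = 1.247
L = L₀/γ = 198/1.247 = 158.8 m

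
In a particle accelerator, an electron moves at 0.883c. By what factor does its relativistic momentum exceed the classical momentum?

p_rel = γmv, p_class = mv
Ratio = γ = 1/√(1 - 0.883²)
= 1/√(0.220311) = 2.131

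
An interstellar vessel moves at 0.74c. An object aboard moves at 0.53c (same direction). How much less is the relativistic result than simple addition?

Classical: u' + v = 0.53 + 0.74 = 1.27c
Relativistic: u = (0.53 + 0.74)/(1 + 0.3922) = 1.27/1.3922 = 0.9122c
Difference: 1.27 - 0.9122 = 0.3578c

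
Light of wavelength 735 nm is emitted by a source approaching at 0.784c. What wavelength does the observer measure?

β = 0.784
Wavelength Doppler factor = √(0.216/1.784) = √(0.1211) = 0.3480
λ_obs = 735 × 0.3480 = 255.8 nm (blueshift)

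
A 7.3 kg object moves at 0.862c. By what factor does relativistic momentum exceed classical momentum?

p_rel = γmv, p_class = mv
Ratio = γ = 1/√(1 - 0.862²) = 1.973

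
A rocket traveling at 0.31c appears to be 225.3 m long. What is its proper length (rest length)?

Contracted length L = 225.3 m
γ = 1/√(1 - 0.31²) = 1.052
L₀ = γL = 1.052 × 225.3 = 237.0 m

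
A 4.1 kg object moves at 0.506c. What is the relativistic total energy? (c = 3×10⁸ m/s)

γ = 1/√(1 - 0.506²) = 1.1594
mc² = 4.1 × (3×10⁸)² = 3.690×10¹⁷ J
E = γmc² = 1.1594 × 3.690×10¹⁷ = 4.278×10¹⁷ J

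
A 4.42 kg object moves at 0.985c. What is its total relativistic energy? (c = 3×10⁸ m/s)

γ = 1/√(1 - 0.985²) = 5.795
mc² = 4.42 × (3×10⁸)² = 3.978×10¹⁷ J
E = γmc² = 5.795 × 3.978×10¹⁷ = 2.305×10¹⁸ J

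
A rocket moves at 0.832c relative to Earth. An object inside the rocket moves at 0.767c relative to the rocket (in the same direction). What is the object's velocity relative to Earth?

u = (u' + v)/(1 + u'v/c²)
Numerator: 0.767 + 0.832 = 1.599
Denominator: 1 + 0.638144 = 1.638144
u = 1.599/1.638144 = 0.9761c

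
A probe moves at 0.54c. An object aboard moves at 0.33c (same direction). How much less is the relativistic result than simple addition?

Classical: u' + v = 0.33 + 0.54 = 0.87c
Relativistic: u = (0.33 + 0.54)/(1 + 0.1782) = 0.87/1.1782 = 0.7384c
Difference: 0.87 - 0.7384 = 0.1316c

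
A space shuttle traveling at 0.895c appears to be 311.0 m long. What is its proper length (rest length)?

Contracted length L = 311.0 m
γ = 1/√(1 - 0.895²) = 2.2418
L₀ = γL = 2.2418 × 311.0 = 697.2 m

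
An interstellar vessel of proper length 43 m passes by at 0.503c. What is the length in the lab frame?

Proper length L₀ = 43 m
γ = 1/√(1 - 0.503²) = 1.15702
L = L₀/γ = 43/1.15702 = 37.16 m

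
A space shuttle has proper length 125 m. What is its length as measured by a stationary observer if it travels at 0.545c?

Proper length L₀ = 125 m
γ = 1/√(1 - 0.545²) = 1.193
L = L₀/γ = 125/1.193 = 104.8 m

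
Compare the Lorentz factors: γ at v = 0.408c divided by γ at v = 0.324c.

γ₁ = 1/√(1 - 0.408²) = 1.095
γ₂ = 1/√(1 - 0.324²) = 1.057
γ₁/γ₂ = 1.095/1.057 = 1.036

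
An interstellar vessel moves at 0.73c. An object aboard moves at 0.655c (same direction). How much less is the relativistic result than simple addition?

Classical: u' + v = 0.655 + 0.73 = 1.385c
Relativistic: u = (0.655 + 0.73)/(1 + 0.47815) = 1.385/1.47815 = 0.9370c
Difference: 1.385 - 0.9370 = 0.4480c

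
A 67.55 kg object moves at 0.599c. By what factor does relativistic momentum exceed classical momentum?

p_rel = γmv, p_class = mv
Ratio = γ = 1/√(1 - 0.599²) = 1.249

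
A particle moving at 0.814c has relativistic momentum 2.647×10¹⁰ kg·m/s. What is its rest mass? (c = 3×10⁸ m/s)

γ = 1/√(1 - 0.814²) = 1.7216
v = 0.814 × 3×10⁸ = 2.442×10⁸ m/s
m = p/(γv) = 2.647×10¹⁰/(1.7216 × 2.442×10⁸) = 62.96 kg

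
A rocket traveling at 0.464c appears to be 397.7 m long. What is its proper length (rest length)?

Contracted length L = 397.7 m
γ = 1/√(1 - 0.464²) = 1.129
L₀ = γL = 1.129 × 397.7 = 449.0 m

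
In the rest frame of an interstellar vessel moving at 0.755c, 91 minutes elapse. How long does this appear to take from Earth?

Proper time Δt₀ = 91 minutes
γ = 1/√(1 - 0.755²) = 1.525
Δt = γΔt₀ = 1.525 × 91 = 138.8 minutes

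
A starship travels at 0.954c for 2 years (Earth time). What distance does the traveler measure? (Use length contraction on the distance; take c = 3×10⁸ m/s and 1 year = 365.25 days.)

Earth distance: d = v × t = 0.954c × 2 yr = 1.8064×10¹⁶ m
γ = 3.3355
d' = d/γ = 1.8064×10¹⁶/3.3355 = 5.416×10¹⁵ m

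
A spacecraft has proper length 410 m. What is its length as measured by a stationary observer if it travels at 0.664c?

Proper length L₀ = 410 m
γ = 1/√(1 - 0.664²) = 1.3374
L = L₀/γ = 410/1.3374 = 306.6 m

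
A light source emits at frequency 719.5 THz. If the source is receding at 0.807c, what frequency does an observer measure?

β = v/c = 0.807
(1-β)/(1+β) = 0.193/1.807 = 0.1068
Doppler factor = √(0.1068) = 0.3268
f_obs = 719.5 × 0.3268 = 235.1 THz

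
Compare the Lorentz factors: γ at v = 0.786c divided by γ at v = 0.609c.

γ₁ = 1/√(1 - 0.786²) = 1.618
γ₂ = 1/√(1 - 0.609²) = 1.261
γ₁/γ₂ = 1.618/1.261 = 1.283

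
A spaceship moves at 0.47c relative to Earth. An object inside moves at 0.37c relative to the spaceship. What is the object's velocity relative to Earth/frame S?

u = (u' + v)/(1 + u'v/c²)
Numerator: 0.37 + 0.47 = 0.84
Denominator: 1 + 0.1739 = 1.1739
u = 0.84/1.1739 = 0.7156c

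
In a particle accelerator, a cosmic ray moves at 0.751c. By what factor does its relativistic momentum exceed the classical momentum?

p_rel = γmv, p_class = mv
Ratio = γ = 1/√(1 - 0.751²)
= 1/√(0.435999) = 1.514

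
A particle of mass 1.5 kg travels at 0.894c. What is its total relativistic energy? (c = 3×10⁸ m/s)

γ = 1/√(1 - 0.894²) = 2.232
mc² = 1.5 × (3×10⁸)² = 1.350×10¹⁷ J
E = γmc² = 2.232 × 1.350×10¹⁷ = 3.013×10¹⁷ J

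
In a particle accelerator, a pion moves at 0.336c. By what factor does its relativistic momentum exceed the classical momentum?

p_rel = γmv, p_class = mv
Ratio = γ = 1/√(1 - 0.336²)
= 1/√(0.887104) = 1.062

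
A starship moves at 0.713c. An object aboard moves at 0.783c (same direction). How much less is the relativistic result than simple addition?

Classical: u' + v = 0.783 + 0.713 = 1.496c
Relativistic: u = (0.783 + 0.713)/(1 + 0.558279) = 1.496/1.558279 = 0.9600c
Difference: 1.496 - 0.9600 = 0.5360c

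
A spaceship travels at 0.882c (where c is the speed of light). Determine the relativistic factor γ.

v/c = 0.882, so (v/c)² = 0.777924
1 - (v/c)² = 0.222076
γ = 1/√(0.222076) = 2.122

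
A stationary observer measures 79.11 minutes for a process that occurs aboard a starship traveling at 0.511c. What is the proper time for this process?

Dilated time Δt = 79.11 minutes
γ = 1/√(1 - 0.511²) = 1.1634
Δt₀ = Δt/γ = 79.11/1.1634 = 68.00 minutes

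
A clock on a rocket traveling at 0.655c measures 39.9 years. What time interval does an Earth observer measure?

Proper time Δt₀ = 39.9 years
γ = 1/√(1 - 0.655²) = 1.3234
Δt = γΔt₀ = 1.3234 × 39.9 = 52.80 years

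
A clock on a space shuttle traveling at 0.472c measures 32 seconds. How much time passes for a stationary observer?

Proper time Δt₀ = 32 seconds
γ = 1/√(1 - 0.472²) = 1.1343
Δt = γΔt₀ = 1.1343 × 32 = 36.30 seconds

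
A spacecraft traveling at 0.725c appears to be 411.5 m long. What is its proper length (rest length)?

Contracted length L = 411.5 m
γ = 1/√(1 - 0.725²) = 1.452
L₀ = γL = 1.452 × 411.5 = 597.5 m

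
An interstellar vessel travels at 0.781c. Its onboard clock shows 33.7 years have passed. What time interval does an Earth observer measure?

Proper time Δt₀ = 33.7 years
γ = 1/√(1 - 0.781²) = 1.6012
Δt = γΔt₀ = 1.6012 × 33.7 = 53.96 years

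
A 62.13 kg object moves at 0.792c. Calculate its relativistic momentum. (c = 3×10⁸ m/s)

γ = 1/√(1 - 0.792²) = 1.638
v = 0.792 × 3×10⁸ = 2.376×10⁸ m/s
p = γmv = 1.638 × 62.13 × 2.376×10⁸ = 2.418×10¹⁰ kg·m/s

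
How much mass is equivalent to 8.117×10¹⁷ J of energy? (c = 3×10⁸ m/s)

From E = mc², we get m = E/c²
c² = (3×10⁸)² = 9×10¹⁶ m²/s²
m = 8.117×10¹⁷ / 9×10¹⁶ = 9.019 kg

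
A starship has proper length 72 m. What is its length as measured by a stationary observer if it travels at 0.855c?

Proper length L₀ = 72 m
γ = 1/√(1 - 0.855²) = 1.928
L = L₀/γ = 72/1.928 = 37.34 m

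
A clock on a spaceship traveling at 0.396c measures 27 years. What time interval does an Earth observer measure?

Proper time Δt₀ = 27 years
γ = 1/√(1 - 0.396²) = 1.089
Δt = γΔt₀ = 1.089 × 27 = 29.40 years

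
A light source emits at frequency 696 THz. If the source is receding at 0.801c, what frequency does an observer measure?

β = v/c = 0.801
(1-β)/(1+β) = 0.199/1.801 = 0.1105
Doppler factor = √(0.1105) = 0.3324
f_obs = 696 × 0.3324 = 231.4 THz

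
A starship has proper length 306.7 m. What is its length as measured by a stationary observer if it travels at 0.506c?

Proper length L₀ = 306.7 m
γ = 1/√(1 - 0.506²) = 1.1594
L = L₀/γ = 306.7/1.1594 = 264.5 m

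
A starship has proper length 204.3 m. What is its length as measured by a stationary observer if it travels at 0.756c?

Proper length L₀ = 204.3 m
γ = 1/√(1 - 0.756²) = 1.528
L = L₀/γ = 204.3/1.528 = 133.7 m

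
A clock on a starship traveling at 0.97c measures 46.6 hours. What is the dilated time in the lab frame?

Proper time Δt₀ = 46.6 hours
γ = 1/√(1 - 0.97²) = 4.113
Δt = γΔt₀ = 4.113 × 46.6 = 191.7 hours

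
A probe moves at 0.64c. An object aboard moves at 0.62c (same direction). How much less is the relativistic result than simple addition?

Classical: u' + v = 0.62 + 0.64 = 1.26c
Relativistic: u = (0.62 + 0.64)/(1 + 0.3968) = 1.26/1.3968 = 0.9021c
Difference: 1.26 - 0.9021 = 0.3579c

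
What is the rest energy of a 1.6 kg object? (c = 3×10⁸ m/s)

c² = (3×10⁸)² = 9.000×10¹⁶ m²/s²
E₀ = mc² = 1.6 × 9.000×10¹⁶ = 1.440×10¹⁷ J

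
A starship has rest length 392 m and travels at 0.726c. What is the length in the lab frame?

Proper length L₀ = 392 m
γ = 1/√(1 - 0.726²) = 1.454
L = L₀/γ = 392/1.454 = 269.6 m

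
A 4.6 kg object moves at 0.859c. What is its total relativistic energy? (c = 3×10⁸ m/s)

γ = 1/√(1 - 0.859²) = 1.9532
mc² = 4.6 × (3×10⁸)² = 4.140×10¹⁷ J
E = γmc² = 1.9532 × 4.140×10¹⁷ = 8.086×10¹⁷ J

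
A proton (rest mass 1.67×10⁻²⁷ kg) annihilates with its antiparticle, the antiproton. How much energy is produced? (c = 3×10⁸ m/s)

Both particles have the same rest mass, so total mass = 2m
E = 2m·c² = 2 × 1.67×10⁻²⁷ × (3×10⁸)²
= 2 × 1.67×10⁻²⁷ × 9×10¹⁶
= 3.006×10⁻¹⁰ J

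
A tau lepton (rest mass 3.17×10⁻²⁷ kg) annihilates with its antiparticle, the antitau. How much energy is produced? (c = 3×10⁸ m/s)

Both particles have the same rest mass, so total mass = 2m
E = 2m·c² = 2 × 3.17×10⁻²⁷ × (3×10⁸)²
= 2 × 3.17×10⁻²⁷ × 9×10¹⁶
= 5.706×10⁻¹⁰ J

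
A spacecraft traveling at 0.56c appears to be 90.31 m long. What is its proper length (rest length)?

Contracted length L = 90.31 m
γ = 1/√(1 - 0.56²) = 1.207
L₀ = γL = 1.207 × 90.31 = 109.0 m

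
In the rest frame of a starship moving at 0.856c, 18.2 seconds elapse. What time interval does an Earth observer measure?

Proper time Δt₀ = 18.2 seconds
γ = 1/√(1 - 0.856²) = 1.934
Δt = γΔt₀ = 1.934 × 18.2 = 35.20 seconds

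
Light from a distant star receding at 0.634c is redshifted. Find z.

β = 0.634
(1+β)/(1-β) = 1.634/0.366 = 4.464
√(4.464) = 2.113
z = 2.113 - 1 = 1.113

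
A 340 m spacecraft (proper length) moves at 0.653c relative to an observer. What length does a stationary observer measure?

Proper length L₀ = 340 m
γ = 1/√(1 - 0.653²) = 1.3204
L = L₀/γ = 340/1.3204 = 257.5 m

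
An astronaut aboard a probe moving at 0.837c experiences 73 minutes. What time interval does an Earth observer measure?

Proper time Δt₀ = 73 minutes
γ = 1/√(1 - 0.837²) = 1.827
Δt = γΔt₀ = 1.827 × 73 = 133.4 minutes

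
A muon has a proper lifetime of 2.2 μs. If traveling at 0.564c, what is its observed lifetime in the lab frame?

Proper lifetime τ₀ = 2.2 μs
γ = 1/√(1 - 0.564²) = 1.211
τ = γτ₀ = 1.211 × 2.2 μs = 2.664 μs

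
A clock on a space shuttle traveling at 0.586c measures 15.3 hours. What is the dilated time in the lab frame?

Proper time Δt₀ = 15.3 hours
γ = 1/√(1 - 0.586²) = 1.234
Δt = γΔt₀ = 1.234 × 15.3 = 18.88 hours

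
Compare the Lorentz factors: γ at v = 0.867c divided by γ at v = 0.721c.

γ₁ = 1/√(1 - 0.867²) = 2.007
γ₂ = 1/√(1 - 0.721²) = 1.443
γ₁/γ₂ = 2.007/1.443 = 1.391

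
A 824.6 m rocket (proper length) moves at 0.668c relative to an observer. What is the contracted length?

Proper length L₀ = 824.6 m
γ = 1/√(1 - 0.668²) = 1.3438
L = L₀/γ = 824.6/1.3438 = 613.6 m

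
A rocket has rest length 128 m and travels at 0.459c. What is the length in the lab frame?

Proper length L₀ = 128 m
γ = 1/√(1 - 0.459²) = 1.126
L = L₀/γ = 128/1.126 = 113.7 m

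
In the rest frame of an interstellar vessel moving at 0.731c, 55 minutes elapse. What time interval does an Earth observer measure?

Proper time Δt₀ = 55 minutes
γ = 1/√(1 - 0.731²) = 1.4655
Δt = γΔt₀ = 1.4655 × 55 = 80.60 minutes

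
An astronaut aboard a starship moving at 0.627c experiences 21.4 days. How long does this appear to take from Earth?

Proper time Δt₀ = 21.4 days
γ = 1/√(1 - 0.627²) = 1.2837
Δt = γΔt₀ = 1.2837 × 21.4 = 27.47 days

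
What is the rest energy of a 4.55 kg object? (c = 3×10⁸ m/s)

c² = (3×10⁸)² = 9.000×10¹⁶ m²/s²
E₀ = mc² = 4.55 × 9.000×10¹⁶ = 4.095×10¹⁷ J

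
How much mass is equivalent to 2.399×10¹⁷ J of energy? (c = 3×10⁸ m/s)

From E = mc², we get m = E/c²
c² = (3×10⁸)² = 9×10¹⁶ m²/s²
m = 2.399×10¹⁷ / 9×10¹⁶ = 2.666 kg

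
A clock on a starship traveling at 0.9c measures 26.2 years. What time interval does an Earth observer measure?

Proper time Δt₀ = 26.2 years
γ = 1/√(1 - 0.9²) = 2.2942
Δt = γΔt₀ = 2.2942 × 26.2 = 60.11 years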